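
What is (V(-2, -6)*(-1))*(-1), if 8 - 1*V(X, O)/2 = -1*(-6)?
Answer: 4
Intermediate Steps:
V(X, O) = 4 (V(X, O) = 16 - (-2)*(-6) = 16 - 2*6 = 16 - 12 = 4)
(V(-2, -6)*(-1))*(-1) = (4*(-1))*(-1) = -4*(-1) = 4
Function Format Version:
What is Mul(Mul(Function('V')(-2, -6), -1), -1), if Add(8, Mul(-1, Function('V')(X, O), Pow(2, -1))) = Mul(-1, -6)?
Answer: 4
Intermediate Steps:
Function('V')(X, O) = 4 (Function('V')(X, O) = Add(16, Mul(-2, Mul(-1, -6))) = Add(16, Mul(-2, 6)) = Add(16, -12) = 4)
Mul(Mul(Function('V')(-2, -6), -1), -1) = Mul(Mul(4, -1), -1) = Mul(-4, -1) = 4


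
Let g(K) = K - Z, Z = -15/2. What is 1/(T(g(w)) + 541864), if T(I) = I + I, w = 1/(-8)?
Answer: 4/2167515 ≈ 1.8454e-6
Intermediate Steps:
Z = -15/2 (Z = -15*½ = -15/2 ≈ -7.5000)
w = -⅛ ≈ -0.12500
g(K) = 15/2 + K (g(K) = K - 1*(-15/2) = K + 15/2 = 15/2 + K)
T(I) = 2*I
1/(T(g(w)) + 541864) = 1/(2*(15/2 - ⅛) + 541864) = 1/(2*(59/8) + 541864) = 1/(59/4 + 541864) = 1/(2167515/4) = 4/2167515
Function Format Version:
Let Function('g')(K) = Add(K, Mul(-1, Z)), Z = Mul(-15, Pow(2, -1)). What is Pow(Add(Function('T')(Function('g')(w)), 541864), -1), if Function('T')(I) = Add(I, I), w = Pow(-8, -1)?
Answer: Rational(4, 2167515) ≈ 1.8454e-6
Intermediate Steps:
Z = Rational(-15, 2) (Z = Mul(-15, Rational(1, 2)) = Rational(-15, 2) ≈ -7.5000)
w = Rational(-1, 8) ≈ -0.12500
Function('g')(K) = Add(Rational(15, 2), K) (Function('g')(K) = Add(K, Mul(-1, Rational(-15, 2))) = Add(K, Rational(15, 2)) = Add(Rational(15, 2), K))
Function('T')(I) = Mul(2, I)
Pow(Add(Function('T')(Function('g')(w)), 541864), -1) = Pow(Add(Mul(2, Add(Rational(15, 2), Rational(-1, 8))), 541864), -1) = Pow(Add(Mul(2, Rational(59, 8)), 541864), -1) = Pow(Add(Rational(59, 4), 541864), -1) = Pow(Rational(2167515, 4), -1) = Rational(4, 2167515)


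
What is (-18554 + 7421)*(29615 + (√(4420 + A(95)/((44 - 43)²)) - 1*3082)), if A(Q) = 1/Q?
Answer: -295391889 - 11133*√39890595/95 ≈ -2.9613e+8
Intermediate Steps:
(-18554 + 7421)*(29615 + (√(4420 + A(95)/((44 - 43)²)) - 1*3082)) = (-18554 + 7421)*(29615 + (√(4420 + 1/(95*((44 - 43)²))) - 1*3082)) = -11133*(29615 + (√(4420 + 1/(95*(1²))) - 3082)) = -11133*(29615 + (√(4420 + (1/95)/1) - 3082)) = -11133*(29615 + (√(4420 + (1/95)*1) - 3082)) = -11133*(29615 + (√(4420 + 1/95) - 3082)) = -11133*(29615 + (√(419901/95) - 3082)) = -11133*(29615 + (√39890595/95 - 3082)) = -11133*(29615 + (-3082 + √39890595/95)) = -11133*(26533 + √39890595/95) = -295391889 - 11133*√39890595/95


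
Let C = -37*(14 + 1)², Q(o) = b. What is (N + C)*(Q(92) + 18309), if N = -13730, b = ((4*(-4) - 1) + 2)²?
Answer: -408767370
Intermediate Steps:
b = 225 (b = ((-16 - 1) + 2)² = (-17 + 2)² = (-15)² = 225)
Q(o) = 225
C = -8325 (C = -37*15² = -37*225 = -8325)
(N + C)*(Q(92) + 18309) = (-13730 - 8325)*(225 + 18309) = -22055*18534 = -408767370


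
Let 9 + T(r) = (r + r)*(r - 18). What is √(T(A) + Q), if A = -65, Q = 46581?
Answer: √57362 ≈ 239.50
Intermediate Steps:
T(r) = -9 + 2*r*(-18 + r) (T(r) = -9 + (r + r)*(r - 18) = -9 + (2*r)*(-18 + r) = -9 + 2*r*(-18 + r))
√(T(A) + Q) = √((-9 - 36*(-65) + 2*(-65)²) + 46581) = √((-9 + 2340 + 2*4225) + 46581) = √((-9 + 2340 + 8450) + 46581) = √(10781 + 46581) = √57362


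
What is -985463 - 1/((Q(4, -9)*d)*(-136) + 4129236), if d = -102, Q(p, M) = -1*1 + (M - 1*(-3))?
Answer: -3973516897117/4032132 ≈ -9.8546e+5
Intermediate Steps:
Q(p, M) = 2 + M (Q(p, M) = -1 + (M + 3) = -1 + (3 + M) = 2 + M)
-985463 - 1/((Q(4, -9)*d)*(-136) + 4129236) = -985463 - 1/(((2 - 9)*(-102))*(-136) + 4129236) = -985463 - 1/(-7*(-102)*(-136) + 4129236) = -985463 - 1/(714*(-136) + 4129236) = -985463 - 1/(-97104 + 4129236) = -985463 - 1/4032132 = -3973516897117/4032132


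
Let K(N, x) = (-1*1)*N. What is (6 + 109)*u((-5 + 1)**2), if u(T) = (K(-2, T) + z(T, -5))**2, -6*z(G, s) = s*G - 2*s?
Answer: 193315/9 ≈ 21479.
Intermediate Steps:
K(N, x) = -N
z(G, s) = s/3 - G*s/6 (z(G, s) = -(s*G - 2*s)/6 = -(G*s - 2*s)/6 = -(-2*s + G*s)/6 = s/3 - G*s/6)
u(T) = (1/3 + 5*T/6)**2 (u(T) = (-1*(-2) + (1/6)*(-5)*(2 - T))**2 = (2 + (-5/3 + 5*T/6))**2 = (1/3 + 5*T/6)**2)
(6 + 109)*u((-5 + 1)**2) = (6 + 109)*((2 + 5*(-5 + 1)**2)**2/36) = 115*((2 + 5*(-4)**2)**2/36) = 115*((2 + 5*16)**2/36) = 115*((2 + 80)**2/36) = 115*((1/36)*82**2) = 115*((1/36)*6724) = 115*(1681/9) = 193315/9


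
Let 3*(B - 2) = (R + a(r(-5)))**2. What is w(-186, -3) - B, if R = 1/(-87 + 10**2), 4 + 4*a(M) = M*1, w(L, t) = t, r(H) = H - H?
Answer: -893/169 ≈ -5.2840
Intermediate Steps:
r(H) = 0
a(M) = -1 + M/4 (a(M) = -1 + (M*1)/4 = -1 + M/4)
R = 1/13 (R = 1/(-87 + 100) = 1/13 ≈ 0.076923)
B = 386/169 (B = 2 + (1/13 + (-1 + (1/4)*0))**2/3 = 2 + (1/13 + (-1 + 0))**2/3 = 2 + (1/13 - 1)**2/3 = 2 + (-12/13)**2/3 = 2 + (1/3)*(144/169) = 2 + 48/169 = 386/169 ≈ 2.2840)
w(-186, -3) - B = -3 - 1*386/169 = -3 - 386/169 = -893/169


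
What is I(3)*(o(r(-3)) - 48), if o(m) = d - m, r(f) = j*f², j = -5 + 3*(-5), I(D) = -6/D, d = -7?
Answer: -250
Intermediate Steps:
j = -20 (j = -5 - 15 = -20)
r(f) = -20*f²
o(m) = -7 - m
I(3)*(o(r(-3)) - 48) = (-6/3)*((-7 - (-20)*(-3)²) - 48) = (-6*⅓)*((-7 - (-20)*9) - 48) = -2*((-7 - 1*(-180)) - 48) = -2*((-7 + 180) - 48) = -2*(173 - 48) = -2*125 = -250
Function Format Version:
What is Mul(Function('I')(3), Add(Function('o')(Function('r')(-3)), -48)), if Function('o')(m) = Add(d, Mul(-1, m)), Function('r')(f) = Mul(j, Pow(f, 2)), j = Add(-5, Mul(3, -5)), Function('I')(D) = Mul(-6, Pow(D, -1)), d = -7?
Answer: -250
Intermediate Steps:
j = -20 (j = Add(-5, -15) = -20)
Function('r')(f) = Mul(-20, Pow(f, 2))
Function('o')(m) = Add(-7, Mul(-1, m))
Mul(Function('I')(3), Add(Function('o')(Function('r')(-3)), -48)) = Mul(Mul(-6, Pow(3, -1)), Add(Add(-7, Mul(-1, Mul(-20, Pow(-3, 2)))), -48)) = Mul(Mul(-6, Rational(1, 3)), Add(Add(-7, Mul(-1, Mul(-20, 9))), -48)) = Mul(-2, Add(Add(-7, Mul(-1, -180)), -48)) = Mul(-2, Add(Add(-7, 180), -48)) = Mul(-2, Add(173, -48)) = Mul(-2, 125) = -250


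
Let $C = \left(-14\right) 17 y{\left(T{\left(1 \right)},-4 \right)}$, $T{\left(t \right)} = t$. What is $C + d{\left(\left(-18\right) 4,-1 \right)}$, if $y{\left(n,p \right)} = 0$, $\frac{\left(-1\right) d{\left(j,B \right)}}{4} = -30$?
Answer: $120$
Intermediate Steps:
$d{\left(j,B \right)} = 120$ ($d{\left(j,B \right)} = \left(-4\right) \left(-30\right) = 120$)
$C = 0$ ($C = \left(-14\right) 17 \cdot 0 = \left(-238\right) 0 = 0$)
$C + d{\left(\left(-18\right) 4,-1 \right)} = 0 + 120 = 120$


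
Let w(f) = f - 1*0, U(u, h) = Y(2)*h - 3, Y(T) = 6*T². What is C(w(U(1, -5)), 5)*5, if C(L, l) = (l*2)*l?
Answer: 250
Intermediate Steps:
U(u, h) = -3 + 24*h (U(u, h) = (6*2²)*h - 3 = (6*4)*h - 3 = 24*h - 3 = -3 + 24*h)
w(f) = f (w(f) = f + 0 = f)
C(L, l) = 2*l² (C(L, l) = (2*l)*l = 2*l²)
C(w(U(1, -5)), 5)*5 = (2*5²)*5 = (2*25)*5 = 50*5 = 250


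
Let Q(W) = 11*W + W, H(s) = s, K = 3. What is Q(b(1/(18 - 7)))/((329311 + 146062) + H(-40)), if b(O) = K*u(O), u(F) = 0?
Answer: 0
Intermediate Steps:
b(O) = 0 (b(O) = 3*0 = 0)
Q(W) = 12*W
Q(b(1/(18 - 7)))/((329311 + 146062) + H(-40)) = (12*0)/((329311 + 146062) - 40) = 0/(475373 - 40) = 0/475333 = 0*(1/475333) = 0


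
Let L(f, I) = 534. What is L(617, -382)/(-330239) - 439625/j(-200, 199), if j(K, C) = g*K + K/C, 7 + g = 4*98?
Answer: 1155316006633/202412729792 ≈ 5.7077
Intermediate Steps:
g = 385 (g = -7 + 4*98 = -7 + 392 = 385)
j(K, C) = 385*K + K/C
L(617, -382)/(-330239) - 439625/j(-200, 199) = 534/(-330239) - 439625/(385*(-200) - 200/199) = 534*(-1/330239) - 439625/(-77000 - 200*1/199) = -534/330239 - 439625/(-77000 - 200/199) = -534/330239 - 439625/(-15323200/199) = -534/330239 - 439625*(-199/15323200) = -534/330239 + 3499415/612928 = 1155316006633/202412729792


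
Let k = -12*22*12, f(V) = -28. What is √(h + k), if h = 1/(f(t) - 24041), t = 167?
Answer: I*√1835275522917/24069 ≈ 56.285*I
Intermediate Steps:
k = -3168 (k = -264*12 = -3168)
h = -1/24069 (h = 1/(-28 - 24041) = 1/(-24069) = -1/24069 ≈ -4.1547e-5)
√(h + k) = √(-1/24069 - 3168) = √(-76250593/24069) = I*√1835275522917/24069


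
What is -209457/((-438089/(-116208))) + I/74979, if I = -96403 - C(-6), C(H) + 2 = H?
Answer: -1825074506628979/32847475131 ≈ -55562.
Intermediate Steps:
C(H) = -2 + H
I = -96395 (I = -96403 - (-2 - 6) = -96403 - 1*(-8) = -96403 + 8 = -96395)
-209457/((-438089/(-116208))) + I/74979 = -209457/((-438089/(-116208))) - 96395/74979 = -209457/((-438089*(-1/116208))) - 96395*1/74979 = -209457/438089/116208 - 96395/74979 = -209457*116208/438089 - 96395/74979 = -24340579056/438089 - 96395/74979 = -1825074506628979/32847475131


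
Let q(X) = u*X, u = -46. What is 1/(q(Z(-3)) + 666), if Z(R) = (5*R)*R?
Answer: -1/1404 ≈ -0.00071225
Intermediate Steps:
Z(R) = 5*R²
q(X) = -46*X
1/(q(Z(-3)) + 666) = 1/(-230*(-3)² + 666) = 1/(-230*9 + 666) = 1/(-46*45 + 666) = 1/(-2070 + 666) = 1/(-1404) = -1/1404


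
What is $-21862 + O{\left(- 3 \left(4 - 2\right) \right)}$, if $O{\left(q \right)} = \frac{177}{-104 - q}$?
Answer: $- \frac{2142653}{98} \approx -21864.0$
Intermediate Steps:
$-21862 + O{\left(- 3 \left(4 - 2\right) \right)} = -21862 - \frac{177}{104 - 3 \left(4 - 2\right)} = -21862 - \frac{177}{104 - 6} = -21862 - \frac{177}{98} = - \frac{2142653}{98}$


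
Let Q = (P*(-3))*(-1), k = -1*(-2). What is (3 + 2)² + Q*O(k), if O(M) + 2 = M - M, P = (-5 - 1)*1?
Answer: 61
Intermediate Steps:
P = -6 (P = -6*1 = -6)
k = 2
O(M) = -2 (O(M) = -2 + (M - M) = -2 + 0 = -2)
Q = -18 (Q = -6*(-3)*(-1) = 18*(-1) = -18)
(3 + 2)² + Q*O(k) = (3 + 2)² - 18*(-2) = 5² + 36 = 25 + 36 = 61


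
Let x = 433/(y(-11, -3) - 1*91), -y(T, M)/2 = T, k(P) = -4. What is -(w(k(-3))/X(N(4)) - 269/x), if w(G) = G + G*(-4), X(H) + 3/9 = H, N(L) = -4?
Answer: -225705/5629 ≈ -40.097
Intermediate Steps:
y(T, M) = -2*T
X(H) = -⅓ + H
x = -433/69 (x = 433/(-2*(-11) - 1*91) = 433/(22 - 91) = 433/(-69) = 433*(-1/69) = -433/69 ≈ -6.2754)
w(G) = -3*G (w(G) = G - 4*G = -3*G)
-(w(k(-3))/X(N(4)) - 269/x) = -((-3*(-4))/(-⅓ - 4) - 269/(-433/69)) = -(12/(-13/3) - 269*(-69/433)) = -(12*(-3/13) + 18561/433) = -(-36/13 + 18561/433) = -1*225705/5629 = -225705/5629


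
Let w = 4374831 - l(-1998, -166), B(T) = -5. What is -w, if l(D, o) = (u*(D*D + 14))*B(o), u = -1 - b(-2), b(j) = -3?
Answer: -44295011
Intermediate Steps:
u = 2 (u = -1 - 1*(-3) = -1 + 3 = 2)
l(D, o) = -140 - 10*D² (l(D, o) = (2*(D*D + 14))*(-5) = (2*(D² + 14))*(-5) = (2*(14 + D²))*(-5) = (28 + 2*D²)*(-5) = -140 - 10*D²)
w = 44295011 (w = 4374831 - (-140 - 10*(-1998)²) = 4374831 - (-140 - 10*3992004) = 4374831 - (-140 - 39920040) = 4374831 - 1*(-39920180) = 4374831 + 39920180 = 44295011)
-w = -1*44295011 = -44295011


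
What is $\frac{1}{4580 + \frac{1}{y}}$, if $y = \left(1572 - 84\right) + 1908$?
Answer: $\frac{3396}{15553681} \approx 0.00021834$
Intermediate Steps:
$y = 3396$ ($y = 1488 + 1908 = 3396$)
$\frac{1}{4580 + \frac{1}{y}} = \frac{1}{4580 + \frac{1}{3396}} = \frac{1}{\frac{15553681}{3396}} = \frac{3396}{15553681}$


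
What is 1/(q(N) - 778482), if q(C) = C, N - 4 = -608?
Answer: -1/779086 ≈ -1.2836e-6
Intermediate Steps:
N = -604 (N = 4 - 608 = -604)
1/(q(N) - 778482) = 1/(-604 - 778482) = 1/(-779086) = -1/779086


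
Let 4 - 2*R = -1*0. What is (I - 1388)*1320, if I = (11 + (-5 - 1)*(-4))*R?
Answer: -1739760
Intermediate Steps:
R = 2 (R = 2 - (-1)*0/2 = 2 - 1/2*0 = 2 + 0 = 2)
I = 70 (I = (11 + (-5 - 1)*(-4))*2 = (11 - 6*(-4))*2 = (11 + 24)*2 = 35*2 = 70)
(I - 1388)*1320 = (70 - 1388)*1320 = -1318*1320 = -1739760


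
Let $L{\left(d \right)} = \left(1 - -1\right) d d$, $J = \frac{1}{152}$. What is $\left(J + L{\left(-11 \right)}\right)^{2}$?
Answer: $\frac{1353136225}{23104} \approx 58567.0$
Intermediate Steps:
$J = \frac{1}{152} \approx 0.0065789$
$L{\left(d \right)} = 2 d^{2}$ ($L{\left(d \right)} = \left(1 + 1\right) d d = 2 d d = 2 d^{2}$)
$\left(J + L{\left(-11 \right)}\right)^{2} = \left(\frac{1}{152} + 2 \left(-11\right)^{2}\right)^{2} = \left(\frac{1}{152} + 2 \cdot 121\right)^{2} = \left(\frac{1}{152} + 242\right)^{2} = \left(\frac{36785}{152}\right)^{2} = \frac{1353136225}{23104}$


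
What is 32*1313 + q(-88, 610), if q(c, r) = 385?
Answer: 42401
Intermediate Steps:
32*1313 + q(-88, 610) = 32*1313 + 385 = 42016 + 385 = 42401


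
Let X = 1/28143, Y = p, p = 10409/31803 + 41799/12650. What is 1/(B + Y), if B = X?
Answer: 3774050878950/13705844962957 ≈ 0.27536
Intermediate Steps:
p = 1461007447/402307950 (p = 10409*(1/31803) + 41799*(1/12650) = 10409/31803 + 41799/12650 = 1461007447/402307950 ≈ 3.6316)
Y = 1461007447/402307950 ≈ 3.6316
X = 1/28143 ≈ 3.5533e-5
B = 1/28143 ≈ 3.5533e-5
1/(B + Y) = 1/(1/28143 + 1461007447/402307950) = 1/(13705844962957/3774050878950) = 3774050878950/13705844962957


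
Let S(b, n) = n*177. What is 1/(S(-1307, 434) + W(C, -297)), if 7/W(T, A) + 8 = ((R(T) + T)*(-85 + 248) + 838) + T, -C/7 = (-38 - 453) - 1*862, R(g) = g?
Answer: 3097847/237970410853 ≈ 1.3018e-5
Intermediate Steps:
S(b, n) = 177*n
C = 9471 (C = -7*((-38 - 453) - 1*862) = -7*(-491 - 862) = -7*(-1353) = 9471)
W(T, A) = 7/(830 + 327*T) (W(T, A) = 7/(-8 + (((T + T)*(-85 + 248) + 838) + T)) = 7/(-8 + (((2*T)*163 + 838) + T)) = 7/(-8 + ((326*T + 838) + T)) = 7/(-8 + ((838 + 326*T) + T)) = 7/(-8 + (838 + 327*T)) = 7/(830 + 327*T))
1/(S(-1307, 434) + W(C, -297)) = 1/(177*434 + 7/(830 + 327*9471)) = 1/(76818 + 7/(830 + 3097017)) = 1/(76818 + 7/3097847) = 1/(237970410853/3097847) = 3097847/237970410853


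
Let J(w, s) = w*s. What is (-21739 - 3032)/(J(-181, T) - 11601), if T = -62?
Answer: 24771/379 ≈ 65.359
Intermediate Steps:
J(w, s) = s*w
(-21739 - 3032)/(J(-181, T) - 11601) = (-21739 - 3032)/(-62*(-181) - 11601) = -24771/(11222 - 11601) = -24771/(-379) = -24771*(-1/379) = 24771/379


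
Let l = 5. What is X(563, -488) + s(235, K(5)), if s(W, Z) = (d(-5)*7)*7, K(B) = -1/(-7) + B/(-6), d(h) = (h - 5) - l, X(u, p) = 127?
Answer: -608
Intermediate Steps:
d(h) = -10 + h (d(h) = (h - 5) - 1*5 = (-5 + h) - 5 = -10 + h)
K(B) = ⅐ - B/6 (K(B) = -1*(-⅐) + B*(-⅙) = ⅐ - B/6)
s(W, Z) = -735 (s(W, Z) = ((-10 - 5)*7)*7 = -15*7*7 = -105*7 = -735)
X(563, -488) + s(235, K(5)) = 127 - 735 = -608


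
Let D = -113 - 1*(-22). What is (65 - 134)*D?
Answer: 6279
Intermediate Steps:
D = -91 (D = -113 + 22 = -91)
(65 - 134)*D = (65 - 134)*(-91) = -69*(-91) = 6279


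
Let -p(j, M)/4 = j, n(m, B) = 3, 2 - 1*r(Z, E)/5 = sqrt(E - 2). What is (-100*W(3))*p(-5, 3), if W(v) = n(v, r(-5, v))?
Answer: -6000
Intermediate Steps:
r(Z, E) = 10 - 5*sqrt(-2 + E) (r(Z, E) = 10 - 5*sqrt(E - 2) = 10 - 5*sqrt(-2 + E))
W(v) = 3
p(j, M) = -4*j
(-100*W(3))*p(-5, 3) = (-100*3)*(-4*(-5)) = -300*20 = -6000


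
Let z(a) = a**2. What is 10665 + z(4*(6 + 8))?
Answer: 13801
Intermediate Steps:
10665 + z(4*(6 + 8)) = 10665 + (4*(6 + 8))**2 = 10665 + (4*14)**2 = 10665 + 56**2 = 10665 + 3136 = 13801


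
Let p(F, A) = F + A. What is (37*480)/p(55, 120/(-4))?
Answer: 3552/5 ≈ 710.40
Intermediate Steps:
p(F, A) = A + F
(37*480)/p(55, 120/(-4)) = (37*480)/(120/(-4) + 55) = 17760/(120*(-¼) + 55) = 17760/(-30 + 55) = 17760/25 = 17760*(1/25) = 3552/5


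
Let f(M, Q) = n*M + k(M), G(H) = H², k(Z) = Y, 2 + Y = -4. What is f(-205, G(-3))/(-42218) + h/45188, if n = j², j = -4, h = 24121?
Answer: 53037643/86715772 ≈ 0.61163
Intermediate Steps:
Y = -6 (Y = -2 - 4 = -6)
k(Z) = -6
n = 16 (n = (-4)² = 16)
f(M, Q) = -6 + 16*M (f(M, Q) = 16*M - 6 = -6 + 16*M)
f(-205, G(-3))/(-42218) + h/45188 = (-6 + 16*(-205))/(-42218) + 24121/45188 = (-6 - 3280)*(-1/42218) + 24121*(1/45188) = -3286*(-1/42218) + 24121/45188 = 1643/21109 + 24121/45188 = 53037643/86715772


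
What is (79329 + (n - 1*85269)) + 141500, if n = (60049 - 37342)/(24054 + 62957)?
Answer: 11795233867/87011 ≈ 1.3556e+5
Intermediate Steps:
n = 22707/87011 ≈ 0.26097
(79329 + (n - 1*85269)) + 141500 = (79329 + (22707/87011 - 1*85269)) + 141500 = (79329 + (22707/87011 - 85269)) + 141500 = (79329 - 7419318252/87011) + 141500 = -516822633/87011 + 141500 = 11795233867/87011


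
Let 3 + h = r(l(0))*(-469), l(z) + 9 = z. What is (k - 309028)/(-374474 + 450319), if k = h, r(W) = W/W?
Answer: -61900/15169 ≈ -4.0807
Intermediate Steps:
l(z) = -9 + z
r(W) = 1
h = -472 (h = -3 + 1*(-469) = -3 - 469 = -472)
k = -472
(k - 309028)/(-374474 + 450319) = (-472 - 309028)/(-374474 + 450319) = -309500/75845 = -309500*1/75845 = -61900/15169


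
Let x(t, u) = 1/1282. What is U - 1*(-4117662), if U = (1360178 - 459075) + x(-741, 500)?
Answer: 6434056731/1282 ≈ 5.0188e+6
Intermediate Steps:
x(t, u) = 1/1282
U = 1155214047/1282 (U = (1360178 - 459075) + 1/1282 = 901103 + 1/1282 = 1155214047/1282 ≈ 9.0110e+5)
U - 1*(-4117662) = 1155214047/1282 - 1*(-4117662) = 1155214047/1282 + 4117662 = 6434056731/1282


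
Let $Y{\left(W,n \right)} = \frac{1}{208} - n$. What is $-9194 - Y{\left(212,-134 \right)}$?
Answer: $- \frac{1940225}{208} \approx -9328.0$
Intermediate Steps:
$Y{\left(W,n \right)} = \frac{1}{208} - n$
$-9194 - Y{\left(212,-134 \right)} = -9194 - \left(\frac{1}{208} - -134\right) = -9194 - \left(\frac{1}{208} + 134\right) = -9194 - \frac{27873}{208} = - \frac{1940225}{208}$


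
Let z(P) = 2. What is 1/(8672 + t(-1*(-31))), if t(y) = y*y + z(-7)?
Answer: 1/9635 ≈ 0.00010379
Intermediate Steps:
t(y) = 2 + y**2 (t(y) = y*y + 2 = y**2 + 2 = 2 + y**2)
1/(8672 + t(-1*(-31))) = 1/(8672 + (2 + (-1*(-31))**2)) = 1/(8672 + (2 + 31**2)) = 1/(8672 + (2 + 961)) = 1/(8672 + 963) = 1/9635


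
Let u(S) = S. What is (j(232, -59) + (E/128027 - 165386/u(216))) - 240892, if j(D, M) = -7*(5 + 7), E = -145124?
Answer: -3342557520119/13826916 ≈ -2.4174e+5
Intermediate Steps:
j(D, M) = -84 (j(D, M) = -7*12 = -84)
(j(232, -59) + (E/128027 - 165386/u(216))) - 240892 = (-84 + (-145124/128027 - 165386/216)) - 240892 = (-84 + (-145124*1/128027 - 165386*1/216)) - 240892 = (-84 + (-145124/128027 - 82693/108)) - 240892 = (-84 - 10602610103/13826916) - 240892 = -11764071047/13826916 - 240892 = -3342557520119/13826916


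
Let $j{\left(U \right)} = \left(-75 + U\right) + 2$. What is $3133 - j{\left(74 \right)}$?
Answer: $3132$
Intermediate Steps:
$j{\left(U \right)} = -73 + U$
$3133 - j{\left(74 \right)} = 3133 - \left(-73 + 74\right) = 3133 - 1 = 3132$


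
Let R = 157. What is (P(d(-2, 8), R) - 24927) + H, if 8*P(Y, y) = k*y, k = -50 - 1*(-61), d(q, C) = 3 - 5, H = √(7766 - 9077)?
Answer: -197689/8 + I*√1311 ≈ -24711.0 + 36.208*I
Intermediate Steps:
H = I*√1311 (H = √(-1311) = I*√1311 ≈ 36.208*I)
d(q, C) = -2
k = 11 (k = -50 + 61 = 11)
P(Y, y) = 11*y/8 (P(Y, y) = (11*y)/8 = 11*y/8)
(P(d(-2, 8), R) - 24927) + H = ((11/8)*157 - 24927) + I*√1311 = (1727/8 - 24927) + I*√1311 = -197689/8 + I*√1311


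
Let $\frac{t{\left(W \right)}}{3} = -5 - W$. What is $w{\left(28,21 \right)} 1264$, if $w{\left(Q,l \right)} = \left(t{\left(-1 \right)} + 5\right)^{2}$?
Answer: $61936$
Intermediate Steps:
$t{\left(W \right)} = -15 - 3 W$ ($t{\left(W \right)} = 3 \left(-5 - W\right) = -15 - 3 W$)
$w{\left(Q,l \right)} = 49$ ($w{\left(Q,l \right)} = \left(\left(-15 - -3\right) + 5\right)^{2} = \left(\left(-15 + 3\right) + 5\right)^{2} = \left(-12 + 5\right)^{2} = \left(-7\right)^{2} = 49$)
$w{\left(28,21 \right)} 1264 = 49 \cdot 1264 = 61936$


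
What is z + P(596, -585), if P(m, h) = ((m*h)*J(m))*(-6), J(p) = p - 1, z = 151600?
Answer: 1244867800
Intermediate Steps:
J(p) = -1 + p
P(m, h) = -6*h*m*(-1 + m) (P(m, h) = ((m*h)*(-1 + m))*(-6) = ((h*m)*(-1 + m))*(-6) = (h*m*(-1 + m))*(-6) = -6*h*m*(-1 + m))
z + P(596, -585) = 151600 + 6*(-585)*596*(1 - 1*596) = 151600 + 6*(-585)*596*(1 - 596) = 151600 + 6*(-585)*596*(-595) = 151600 + 1244716200 = 1244867800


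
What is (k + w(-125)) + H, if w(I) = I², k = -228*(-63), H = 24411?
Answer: 54400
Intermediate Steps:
k = 14364
(k + w(-125)) + H = (14364 + (-125)²) + 24411 = (14364 + 15625) + 24411 = 29989 + 24411 = 54400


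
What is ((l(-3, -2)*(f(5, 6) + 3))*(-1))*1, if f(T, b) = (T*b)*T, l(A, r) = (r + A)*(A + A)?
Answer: -4590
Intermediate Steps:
l(A, r) = 2*A*(A + r) (l(A, r) = (A + r)*(2*A) = 2*A*(A + r))
f(T, b) = b*T**2
((l(-3, -2)*(f(5, 6) + 3))*(-1))*1 = (((2*(-3)*(-3 - 2))*(6*5**2 + 3))*(-1))*1 = (((2*(-3)*(-5))*(6*25 + 3))*(-1))*1 = ((30*(150 + 3))*(-1))*1 = ((30*153)*(-1))*1 = (4590*(-1))*1 = -4590*1 = -4590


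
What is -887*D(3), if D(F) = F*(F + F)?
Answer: -15966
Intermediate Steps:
D(F) = 2*F² (D(F) = F*(2*F) = 2*F²)
-887*D(3) = -1774*3² = -1774*9 = -887*18 = -15966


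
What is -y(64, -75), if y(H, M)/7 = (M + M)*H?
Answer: 67200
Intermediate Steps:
y(H, M) = 14*H*M (y(H, M) = 7*((M + M)*H) = 7*((2*M)*H) = 7*(2*H*M) = 14*H*M)
-y(64, -75) = -14*64*(-75) = -1*(-67200) = 67200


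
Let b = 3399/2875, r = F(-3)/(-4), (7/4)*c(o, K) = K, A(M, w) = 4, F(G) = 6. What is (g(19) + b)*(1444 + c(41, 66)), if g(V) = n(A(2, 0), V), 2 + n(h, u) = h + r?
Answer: 50164178/20125 ≈ 2492.6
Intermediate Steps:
c(o, K) = 4*K/7
r = -3/2 (r = 6/(-4) = 6*(-¼) = -3/2 ≈ -1.5000)
b = 3399/2875 (b = 3399*(1/2875) = 3399/2875 ≈ 1.1823)
n(h, u) = -7/2 + h (n(h, u) = -2 + (h - 3/2) = -2 + (-3/2 + h) = -7/2 + h)
g(V) = ½ (g(V) = -7/2 + 4 = ½)
(g(19) + b)*(1444 + c(41, 66)) = (½ + 3399/2875)*(1444 + (4/7)*66) = 9673*(1444 + 264/7)/5750 = (9673/5750)*(10372/7) = 50164178/20125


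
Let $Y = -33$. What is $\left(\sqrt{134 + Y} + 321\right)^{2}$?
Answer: $\left(321 + \sqrt{101}\right)^{2} \approx 1.0959 \cdot 10^{5}$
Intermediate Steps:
$\left(\sqrt{134 + Y} + 321\right)^{2} = \left(\sqrt{134 - 33} + 321\right)^{2} = \left(\sqrt{101} + 321\right)^{2} = \left(321 + \sqrt{101}\right)^{2}$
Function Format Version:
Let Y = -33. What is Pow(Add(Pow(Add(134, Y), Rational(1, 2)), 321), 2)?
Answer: Pow(Add(321, Pow(101, Rational(1, 2))), 2) ≈ 1.0959e+5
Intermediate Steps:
Pow(Add(Pow(Add(134, Y), Rational(1, 2)), 321), 2) = Pow(Add(Pow(Add(134, -33), Rational(1, 2)), 321), 2) = Pow(Add(Pow(101, Rational(1, 2)), 321), 2) = Pow(Add(321, Pow(101, Rational(1, 2))), 2)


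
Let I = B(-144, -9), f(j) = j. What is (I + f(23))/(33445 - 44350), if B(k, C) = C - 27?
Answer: 13/10905 ≈ 0.0011921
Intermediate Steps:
B(k, C) = -27 + C
I = -36 (I = -27 - 9 = -36)
(I + f(23))/(33445 - 44350) = (-36 + 23)/(33445 - 44350) = -13/(-10905) = -13*(-1/10905) = 13/10905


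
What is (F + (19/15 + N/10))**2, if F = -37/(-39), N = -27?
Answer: 3969/16900 ≈ 0.23485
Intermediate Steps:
F = 37/39 (F = -37*(-1/39) = 37/39 ≈ 0.94872)
(F + (19/15 + N/10))**2 = (37/39 + (19/15 - 27/10))**2 = (37/39 - 43/30)**2 = (-63/130)**2 = 3969/16900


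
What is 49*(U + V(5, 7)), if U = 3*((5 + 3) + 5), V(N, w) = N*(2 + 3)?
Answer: 3136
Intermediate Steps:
V(N, w) = 5*N (V(N, w) = N*5 = 5*N)
U = 39 (U = 3*(8 + 5) = 3*13 = 39)
49*(U + V(5, 7)) = 49*(39 + 5*5) = 49*(39 + 25) = 49*64 = 3136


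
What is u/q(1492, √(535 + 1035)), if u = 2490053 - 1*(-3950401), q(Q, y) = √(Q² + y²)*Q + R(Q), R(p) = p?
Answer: -3220227/1661814218 + 3220227*√2227634/1661814218 ≈ 2.8902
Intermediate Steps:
q(Q, y) = Q + Q*√(Q² + y²) (q(Q, y) = √(Q² + y²)*Q + Q = Q*√(Q² + y²) + Q = Q + Q*√(Q² + y²))
u = 6440454 (u = 2490053 + 3950401 = 6440454)
u/q(1492, √(535 + 1035)) = 6440454/((1492*(1 + √(1492² + (√(535 + 1035))²)))) = 6440454/((1492*(1 + √(2226064 + (√1570)²)))) = 6440454/((1492*(1 + √(2226064 + 1570)))) = 6440454/((1492*(1 + √2227634))) = 6440454/(1492 + 1492*√2227634)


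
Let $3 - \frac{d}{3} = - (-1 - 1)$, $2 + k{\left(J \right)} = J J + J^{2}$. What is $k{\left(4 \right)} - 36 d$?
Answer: $-78$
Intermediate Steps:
$k{\left(J \right)} = -2 + 2 J^{2}$ ($k{\left(J \right)} = -2 + \left(J J + J^{2}\right) = -2 + \left(J^{2} + J^{2}\right) = -2 + 2 J^{2}$)
$d = 3$ ($d = 9 - 3 \left(- (-1 - 1)\right) = 9 - 3 \left(\left(-1\right) \left(-2\right)\right) = 9 - 6 = 3$)
$k{\left(4 \right)} - 36 d = \left(-2 + 2 \cdot 4^{2}\right) - 108 = \left(-2 + 2 \cdot 16\right) - 108 = \left(-2 + 32\right) - 108 = 30 - 108 = -78$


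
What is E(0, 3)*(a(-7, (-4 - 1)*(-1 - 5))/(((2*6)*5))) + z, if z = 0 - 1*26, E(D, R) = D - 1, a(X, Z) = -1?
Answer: -1559/60 ≈ -25.983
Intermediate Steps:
E(D, R) = -1 + D
z = -26 (z = 0 - 26 = -26)
E(0, 3)*(a(-7, (-4 - 1)*(-1 - 5))/(((2*6)*5))) + z = (-1 + 0)*(-1/((2*6)*5)) - 26 = -(-1)/(12*5) - 26 = -(-1)/60 - 26 = -1*(-1/60) - 26 = 1/60 - 26 = -1559/60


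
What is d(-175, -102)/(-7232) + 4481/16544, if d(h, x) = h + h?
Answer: 149207/467368 ≈ 0.31925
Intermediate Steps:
d(h, x) = 2*h
d(-175, -102)/(-7232) + 4481/16544 = (2*(-175))/(-7232) + 4481/16544 = -350*(-1/7232) + 4481*(1/16544) = 175/3616 + 4481/16544 = 149207/467368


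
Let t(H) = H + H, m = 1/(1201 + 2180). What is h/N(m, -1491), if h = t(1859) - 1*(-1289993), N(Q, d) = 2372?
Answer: 1293711/2372 ≈ 545.41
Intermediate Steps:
m = 1/3381 ≈ 0.00029577
t(H) = 2*H
h = 1293711 (h = 2*1859 - 1*(-1289993) = 3718 + 1289993 = 1293711)
h/N(m, -1491) = 1293711/2372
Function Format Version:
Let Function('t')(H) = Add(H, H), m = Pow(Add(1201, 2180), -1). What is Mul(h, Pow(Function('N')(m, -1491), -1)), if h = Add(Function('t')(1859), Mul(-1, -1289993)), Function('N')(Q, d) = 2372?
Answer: Rational(1293711, 2372) ≈ 545.41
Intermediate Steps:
m = Rational(1, 3381) (m = Pow(3381, -1) = Rational(1, 3381) ≈ 0.00029577)
Function('t')(H) = Mul(2, H)
h = 1293711 (h = Add(Mul(2, 1859), Mul(-1, -1289993)) = Add(3718, 1289993) = 1293711)
Mul(h, Pow(Function('N')(m, -1491), -1)) = Mul(1293711, Pow(2372, -1)) = Mul(1293711, Rational(1, 2372)) = Rational(1293711, 2372)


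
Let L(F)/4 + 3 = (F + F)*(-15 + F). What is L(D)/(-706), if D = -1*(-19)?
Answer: -298/353 ≈ -0.84419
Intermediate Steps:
D = 19
L(F) = -12 + 8*F*(-15 + F) (L(F) = -12 + 4*((F + F)*(-15 + F)) = -12 + 4*((2*F)*(-15 + F)) = -12 + 4*(2*F*(-15 + F)) = -12 + 8*F*(-15 + F))
L(D)/(-706) = (-12 - 120*19 + 8*19²)/(-706) = (-12 - 2280 + 8*361)*(-1/706) = (-12 - 2280 + 2888)*(-1/706) = 596*(-1/706) = -298/353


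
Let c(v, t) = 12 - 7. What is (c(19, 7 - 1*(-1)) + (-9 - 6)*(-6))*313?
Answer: 29735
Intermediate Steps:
c(v, t) = 5
(c(19, 7 - 1*(-1)) + (-9 - 6)*(-6))*313 = (5 + (-9 - 6)*(-6))*313 = (5 - 15*(-6))*313 = (5 + 90)*313 = 95*313 = 29735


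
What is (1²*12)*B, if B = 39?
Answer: 468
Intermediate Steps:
(1²*12)*B = (1²*12)*39 = (1*12)*39 = 12*39 = 468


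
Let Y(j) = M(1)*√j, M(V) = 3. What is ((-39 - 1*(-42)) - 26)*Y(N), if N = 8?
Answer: -138*√2 ≈ -195.16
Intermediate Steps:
Y(j) = 3*√j
((-39 - 1*(-42)) - 26)*Y(N) = ((-39 - 1*(-42)) - 26)*(3*√8) = ((-39 + 42) - 26)*(3*(2*√2)) = (3 - 26)*(6*√2) = -138*√2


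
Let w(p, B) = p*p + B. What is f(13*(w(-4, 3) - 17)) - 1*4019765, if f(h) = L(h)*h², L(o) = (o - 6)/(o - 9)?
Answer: -68322485/17 ≈ -4.0190e+6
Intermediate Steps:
L(o) = (-6 + o)/(-9 + o)
w(p, B) = B + p² (w(p, B) = p² + B = B + p²)
f(h) = h²*(-6 + h)/(-9 + h) (f(h) = ((-6 + h)/(-9 + h))*h² = h²*(-6 + h)/(-9 + h))
f(13*(w(-4, 3) - 17)) - 1*4019765 = (13*((3 + (-4)²) - 17))²*(-6 + 13*((3 + (-4)²) - 17))/(-9 + 13*((3 + (-4)²) - 17)) - 1*4019765 = (13*((3 + 16) - 17))²*(-6 + 13*((3 + 16) - 17))/(-9 + 13*((3 + 16) - 17)) - 4019765 = (13*(19 - 17))²*(-6 + 13*(19 - 17))/(-9 + 13*(19 - 17)) - 4019765 = (13*2)²*(-6 + 13*2)/(-9 + 13*2) - 4019765 = 26²*(-6 + 26)/(-9 + 26) - 4019765 = 676*20/17 - 4019765 = 676*(1/17)*20 - 4019765 = 13520/17 - 4019765 = -68322485/17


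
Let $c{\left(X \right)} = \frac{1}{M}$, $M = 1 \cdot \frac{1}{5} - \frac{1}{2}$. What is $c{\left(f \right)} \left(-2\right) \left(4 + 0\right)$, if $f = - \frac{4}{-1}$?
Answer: $\frac{80}{3} \approx 26.667$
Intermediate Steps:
$f = 4$ ($f = \left(-4\right) \left(-1\right) = 4$)
$M = - \frac{3}{10}$ ($M = 1 \cdot \frac{1}{5} - \frac{1}{2} = \frac{1}{5} - \frac{1}{2} = - \frac{3}{10} \approx -0.3$)
$c{\left(X \right)} = - \frac{10}{3}$ ($c{\left(X \right)} = \frac{1}{- \frac{3}{10}} = - \frac{10}{3}$)
$c{\left(f \right)} \left(-2\right) \left(4 + 0\right) = \left(- \frac{10}{3}\right) \left(-2\right) \left(4 + 0\right) = \frac{20}{3} \cdot 4 = \frac{80}{3}$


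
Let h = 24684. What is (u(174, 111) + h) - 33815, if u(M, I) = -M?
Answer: -9305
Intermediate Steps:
(u(174, 111) + h) - 33815 = (-1*174 + 24684) - 33815 = (-174 + 24684) - 33815 = 24510 - 33815 = -9305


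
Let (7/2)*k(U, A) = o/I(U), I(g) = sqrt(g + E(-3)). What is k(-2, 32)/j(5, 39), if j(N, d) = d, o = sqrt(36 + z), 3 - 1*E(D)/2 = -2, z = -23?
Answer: sqrt(26)/546 ≈ 0.0093389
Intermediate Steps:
E(D) = 10 (E(D) = 6 - 2*(-2) = 6 + 4 = 10)
I(g) = sqrt(10 + g) (I(g) = sqrt(g + 10) = sqrt(10 + g))
o = sqrt(13) (o = sqrt(36 - 23) = sqrt(13) ≈ 3.6056)
k(U, A) = 2*sqrt(13)/(7*sqrt(10 + U)) (k(U, A) = 2*(sqrt(13)/(sqrt(10 + U)))/7 = 2*(sqrt(13)/sqrt(10 + U))/7 = 2*sqrt(13)/(7*sqrt(10 + U)))
k(-2, 32)/j(5, 39) = (2*sqrt(13)/(7*sqrt(10 - 2)))/39 = (2*sqrt(13)/(7*sqrt(8)))*(1/39) = (2*sqrt(13)*(sqrt(2)/4)/7)*(1/39) = (sqrt(26)/14)*(1/39) = sqrt(26)/546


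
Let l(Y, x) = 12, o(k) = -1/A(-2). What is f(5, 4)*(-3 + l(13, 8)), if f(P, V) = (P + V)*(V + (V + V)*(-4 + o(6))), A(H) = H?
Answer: -1944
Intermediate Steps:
o(k) = ½ (o(k) = -1/(-2) = -1*(-½) = ½)
f(P, V) = -6*V*(P + V) (f(P, V) = (P + V)*(V + (V + V)*(-4 + ½)) = (P + V)*(V + (2*V)*(-7/2)) = (P + V)*(V - 7*V) = (P + V)*(-6*V) = -6*V*(P + V))
f(5, 4)*(-3 + l(13, 8)) = (-6*4*(5 + 4))*(-3 + 12) = -6*4*9*9 = -216*9 = -1944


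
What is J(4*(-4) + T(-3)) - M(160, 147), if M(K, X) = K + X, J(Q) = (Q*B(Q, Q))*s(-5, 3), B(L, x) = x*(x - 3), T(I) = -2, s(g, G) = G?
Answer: -20719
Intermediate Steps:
B(L, x) = x*(-3 + x)
J(Q) = 3*Q**2*(-3 + Q) (J(Q) = (Q*(Q*(-3 + Q)))*3 = (Q**2*(-3 + Q))*3 = 3*Q**2*(-3 + Q))
J(4*(-4) + T(-3)) - M(160, 147) = 3*(4*(-4) - 2)**2*(-3 + (4*(-4) - 2)) - (160 + 147) = 3*(-16 - 2)**2*(-3 + (-16 - 2)) - 1*307 = 3*(-18)**2*(-3 - 18) - 307 = 3*324*(-21) - 307 = -20412 - 307 = -20719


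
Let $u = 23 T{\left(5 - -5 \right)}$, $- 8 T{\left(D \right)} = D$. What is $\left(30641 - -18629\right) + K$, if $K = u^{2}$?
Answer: $\frac{801545}{16} \approx 50097.0$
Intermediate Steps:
$T{\left(D \right)} = - \frac{D}{8}$
$u = - \frac{115}{4}$ ($u = 23 \left(- \frac{5 - -5}{8}\right) = 23 \left(- \frac{5 + 5}{8}\right) = 23 \left(\left(- \frac{1}{8}\right) 10\right) = 23 \left(- \frac{5}{4}\right) = - \frac{115}{4} \approx -28.75$)
$K = \frac{13225}{16}$ ($K = \left(- \frac{115}{4}\right)^{2} = \frac{13225}{16} \approx 826.56$)
$\left(30641 - -18629\right) + K = \left(30641 - -18629\right) + \frac{13225}{16} = \left(30641 + 18629\right) + \frac{13225}{16} = 49270 + \frac{13225}{16} = \frac{801545}{16}$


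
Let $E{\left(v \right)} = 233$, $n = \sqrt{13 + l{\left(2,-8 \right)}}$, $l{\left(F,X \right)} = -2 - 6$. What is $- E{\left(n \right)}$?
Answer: $-233$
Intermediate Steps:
$l{\left(F,X \right)} = -8$ ($l{\left(F,X \right)} = -2 - 6 = -8$)
$n = \sqrt{5}$ ($n = \sqrt{13 - 8} = \sqrt{5} \approx 2.2361$)
$- E{\left(n \right)} = \left(-1\right) 233 = -233$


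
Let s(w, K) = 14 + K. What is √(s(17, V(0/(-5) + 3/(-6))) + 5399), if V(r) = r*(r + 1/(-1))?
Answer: √21655/2 ≈ 73.578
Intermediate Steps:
V(r) = r*(-1 + r) (V(r) = r*(r - 1) = r*(-1 + r))
√(s(17, V(0/(-5) + 3/(-6))) + 5399) = √((14 + (0/(-5) + 3/(-6))*(-1 + (0/(-5) + 3/(-6)))) + 5399) = √((14 + (0*(-⅕) + 3*(-⅙))*(-1 + (0*(-⅕) + 3*(-⅙)))) + 5399) = √((14 + (0 - ½)*(-1 + (0 - ½))) + 5399) = √((14 - (-1 - ½)/2) + 5399) = √((14 - ½*(-3/2)) + 5399) = √((14 + ¾) + 5399) = √(59/4 + 5399) = √(21655/4) = √21655/2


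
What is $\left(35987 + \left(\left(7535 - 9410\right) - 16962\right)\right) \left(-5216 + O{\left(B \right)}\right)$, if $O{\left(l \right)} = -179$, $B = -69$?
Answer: $-92524250$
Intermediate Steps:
$\left(35987 + \left(\left(7535 - 9410\right) - 16962\right)\right) \left(-5216 + O{\left(B \right)}\right) = \left(35987 + \left(\left(7535 - 9410\right) - 16962\right)\right) \left(-5216 - 179\right) = \left(35987 - 18837\right) \left(-5395\right) = 17150 \left(-5395\right) = -92524250$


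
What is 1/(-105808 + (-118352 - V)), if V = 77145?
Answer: -1/301305 ≈ -3.3189e-6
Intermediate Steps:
1/(-105808 + (-118352 - V)) = 1/(-105808 + (-118352 - 1*77145)) = 1/(-105808 + (-118352 - 77145)) = 1/(-105808 - 195497) = 1/(-301305) = -1/301305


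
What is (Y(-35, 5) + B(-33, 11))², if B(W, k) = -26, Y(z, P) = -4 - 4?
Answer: 1156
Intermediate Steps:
Y(z, P) = -8
(Y(-35, 5) + B(-33, 11))² = (-8 - 26)² = (-34)² = 1156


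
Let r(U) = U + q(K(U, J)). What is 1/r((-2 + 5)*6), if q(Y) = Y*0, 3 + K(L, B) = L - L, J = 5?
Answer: 1/18 ≈ 0.055556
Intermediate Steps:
K(L, B) = -3 (K(L, B) = -3 + (L - L) = -3 + 0 = -3)
q(Y) = 0
r(U) = U (r(U) = U + 0 = U)
1/r((-2 + 5)*6) = 1/((-2 + 5)*6) = 1/(3*6) = 1/18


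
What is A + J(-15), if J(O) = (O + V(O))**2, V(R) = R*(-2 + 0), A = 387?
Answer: 612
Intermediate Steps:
V(R) = -2*R (V(R) = R*(-2) = -2*R)
J(O) = O**2 (J(O) = (O - 2*O)**2 = (-O)**2 = O**2)
A + J(-15) = 387 + (-15)**2 = 387 + 225 = 612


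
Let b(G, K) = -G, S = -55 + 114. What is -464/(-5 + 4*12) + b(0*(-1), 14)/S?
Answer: -464/43 ≈ -10.791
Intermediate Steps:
S = 59
-464/(-5 + 4*12) + b(0*(-1), 14)/S = -464/(-5 + 4*12) - 0*(-1)/59 = -464/(-5 + 48) - 1*0*(1/59) = -464/43 + 0*(1/59) = -464*1/43 + 0 = -464/43 + 0 = -464/43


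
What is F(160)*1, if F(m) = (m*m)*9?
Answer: 230400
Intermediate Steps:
F(m) = 9*m² (F(m) = m²*9 = 9*m²)
F(160)*1 = (9*160²)*1 = (9*25600)*1 = 230400*1 = 230400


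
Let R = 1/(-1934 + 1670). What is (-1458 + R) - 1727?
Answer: -840841/264 ≈ -3185.0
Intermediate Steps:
R = -1/264 (R = 1/(-264) = -1/264 ≈ -0.0037879)
(-1458 + R) - 1727 = (-1458 - 1/264) - 1727 = -384913/264 - 1727 = -840841/264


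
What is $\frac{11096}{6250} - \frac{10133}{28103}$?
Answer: $\frac{124249819}{87821875} \approx 1.4148$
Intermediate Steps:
$\frac{11096}{6250} - \frac{10133}{28103} = 11096 \cdot \frac{1}{6250} - \frac{10133}{28103} = \frac{5548}{3125} - \frac{10133}{28103} = \frac{124249819}{87821875}$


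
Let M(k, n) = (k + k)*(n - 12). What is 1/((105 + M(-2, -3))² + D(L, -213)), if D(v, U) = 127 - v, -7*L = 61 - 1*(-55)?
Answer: 7/191580 ≈ 3.6538e-5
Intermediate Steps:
L = -116/7 (L = -(61 - 1*(-55))/7 = -(61 + 55)/7 = -⅐*116 = -116/7 ≈ -16.571)
M(k, n) = 2*k*(-12 + n) (M(k, n) = (2*k)*(-12 + n) = 2*k*(-12 + n))
1/((105 + M(-2, -3))² + D(L, -213)) = 1/((105 + 2*(-2)*(-12 - 3))² + (127 - 1*(-116/7))) = 1/((105 + 2*(-2)*(-15))² + (127 + 116/7)) = 1/((105 + 60)² + 1005/7) = 1/(165² + 1005/7) = 1/(27225 + 1005/7) = 1/(191580/7) = 7/191580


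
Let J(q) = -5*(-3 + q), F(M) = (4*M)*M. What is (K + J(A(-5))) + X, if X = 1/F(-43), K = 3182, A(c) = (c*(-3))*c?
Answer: 26418513/7396 ≈ 3572.0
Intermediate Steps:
A(c) = -3*c² (A(c) = (-3*c)*c = -3*c²)
F(M) = 4*M²
J(q) = 15 - 5*q
X = 1/7396 (X = 1/(4*(-43)²) = 1/(4*1849) = 1/7396 ≈ 0.00013521)
(K + J(A(-5))) + X = (3182 + (15 - (-15)*(-5)²)) + 1/7396 = (3182 + (15 - (-15)*25)) + 1/7396 = (3182 + (15 - 5*(-75))) + 1/7396 = (3182 + (15 + 375)) + 1/7396 = (3182 + 390) + 1/7396 = 3572 + 1/7396 = 26418513/7396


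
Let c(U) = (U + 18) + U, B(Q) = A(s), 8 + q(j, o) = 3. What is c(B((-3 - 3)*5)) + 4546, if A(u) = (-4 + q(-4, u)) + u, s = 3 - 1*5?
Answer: 4542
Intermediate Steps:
q(j, o) = -5 (q(j, o) = -8 + 3 = -5)
s = -2 (s = 3 - 5 = -2)
A(u) = -9 + u (A(u) = (-4 - 5) + u = -9 + u)
B(Q) = -11 (B(Q) = -9 - 2 = -11)
c(U) = 18 + 2*U (c(U) = (18 + U) + U = 18 + 2*U)
c(B((-3 - 3)*5)) + 4546 = (18 + 2*(-11)) + 4546 = (18 - 22) + 4546 = -4 + 4546 = 4542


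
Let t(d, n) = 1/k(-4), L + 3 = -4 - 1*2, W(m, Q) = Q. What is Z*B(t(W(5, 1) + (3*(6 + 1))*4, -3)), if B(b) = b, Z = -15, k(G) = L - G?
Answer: 3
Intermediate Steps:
L = -9 (L = -3 + (-4 - 1*2) = -3 + (-4 - 2) = -3 - 6 = -9)
k(G) = -9 - G
t(d, n) = -⅕ (t(d, n) = 1/(-9 - 1*(-4)) = 1/(-9 + 4) = 1/(-5) = -⅕)
Z*B(t(W(5, 1) + (3*(6 + 1))*4, -3)) = -15*(-⅕) = 3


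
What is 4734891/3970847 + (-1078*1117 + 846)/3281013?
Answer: 10757198146423/13028400628011 ≈ 0.82567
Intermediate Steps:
4734891/3970847 + (-1078*1117 + 846)/3281013 = 4734891*(1/3970847) + (-1204126 + 846)*(1/3281013) = 4734891/3970847 - 1203280*1/3281013 = 4734891/3970847 - 1203280/3281013 = 10757198146423/13028400628011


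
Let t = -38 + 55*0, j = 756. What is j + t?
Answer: 718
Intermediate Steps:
t = -38 (t = -38 + 0 = -38)
j + t = 756 - 38 = 718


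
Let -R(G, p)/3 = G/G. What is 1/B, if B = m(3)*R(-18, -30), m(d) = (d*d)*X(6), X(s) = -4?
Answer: 1/108 ≈ 0.0092593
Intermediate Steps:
R(G, p) = -3 (R(G, p) = -3*G/G = -3*1 = -3)
m(d) = -4*d**2 (m(d) = (d*d)*(-4) = d**2*(-4) = -4*d**2)
B = 108 (B = -4*3**2*(-3) = -4*9*(-3) = -36*(-3) = 108)
1/B = 1/108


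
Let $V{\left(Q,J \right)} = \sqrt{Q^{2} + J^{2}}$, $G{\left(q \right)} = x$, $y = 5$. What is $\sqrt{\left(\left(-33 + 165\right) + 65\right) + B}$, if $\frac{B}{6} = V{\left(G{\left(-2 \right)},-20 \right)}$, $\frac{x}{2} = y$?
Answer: $\sqrt{197 + 60 \sqrt{5}} \approx 18.198$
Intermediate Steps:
$x = 10$ ($x = 2 \cdot 5 = 10$)
$G{\left(q \right)} = 10$
$V{\left(Q,J \right)} = \sqrt{J^{2} + Q^{2}}$
$B = 60 \sqrt{5}$ ($B = 6 \sqrt{\left(-20\right)^{2} + 10^{2}} = 6 \sqrt{400 + 100} = 6 \sqrt{500} = 6 \cdot 10 \sqrt{5} = 60 \sqrt{5} \approx 134.16$)
$\sqrt{\left(\left(-33 + 165\right) + 65\right) + B} = \sqrt{\left(\left(-33 + 165\right) + 65\right) + 60 \sqrt{5}} = \sqrt{\left(132 + 65\right) + 60 \sqrt{5}} = \sqrt{197 + 60 \sqrt{5}}$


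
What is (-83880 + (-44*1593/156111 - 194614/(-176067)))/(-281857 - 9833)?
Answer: 76850241891919/267246333633951 ≈ 0.28756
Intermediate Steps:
(-83880 + (-44*1593/156111 - 194614/(-176067)))/(-281857 - 9833) = (-83880 + (-70092*1/156111 - 194614*(-1/176067)))/(-291690) = (-83880 + (-23364/52037 + 194614/176067))*(-1/291690) = (-83880 + 6013499330/9161998479)*(-1/291690) = -768502418919190/9161998479*(-1/291690) = 76850241891919/267246333633951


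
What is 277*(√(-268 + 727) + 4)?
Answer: 1108 + 831*√51 ≈ 7042.5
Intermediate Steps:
277*(√(-268 + 727) + 4) = 277*(√459 + 4) = 277*(3*√51 + 4) = 277*(4 + 3*√51) = 1108 + 831*√51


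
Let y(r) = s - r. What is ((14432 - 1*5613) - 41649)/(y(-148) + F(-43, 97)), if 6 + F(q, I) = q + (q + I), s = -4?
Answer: -32830/149 ≈ -220.34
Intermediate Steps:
y(r) = -4 - r
F(q, I) = -6 + I + 2*q (F(q, I) = -6 + (q + (q + I)) = -6 + (q + (I + q)) = -6 + (I + 2*q) = -6 + I + 2*q)
((14432 - 1*5613) - 41649)/(y(-148) + F(-43, 97)) = ((14432 - 1*5613) - 41649)/((-4 - 1*(-148)) + (-6 + 97 + 2*(-43))) = ((14432 - 5613) - 41649)/((-4 + 148) + (-6 + 97 - 86)) = (8819 - 41649)/(144 + 5) = -32830/149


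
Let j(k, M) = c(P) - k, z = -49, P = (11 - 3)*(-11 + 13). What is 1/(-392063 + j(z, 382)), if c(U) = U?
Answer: -1/391998 ≈ -2.5510e-6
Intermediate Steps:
P = 16 (P = 8*2 = 16)
j(k, M) = 16 - k
1/(-392063 + j(z, 382)) = 1/(-392063 + (16 - 1*(-49))) = 1/(-392063 + (16 + 49)) = 1/(-392063 + 65) = 1/(-391998) = -1/391998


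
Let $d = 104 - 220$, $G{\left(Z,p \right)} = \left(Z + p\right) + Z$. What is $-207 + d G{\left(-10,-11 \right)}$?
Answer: $3389$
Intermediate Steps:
$G{\left(Z,p \right)} = p + 2 Z$
$d = -116$
$-207 + d G{\left(-10,-11 \right)} = -207 - 116 \left(-11 + 2 \left(-10\right)\right) = -207 - 116 \left(-11 - 20\right) = -207 - -3596 = -207 + 3596 = 3389$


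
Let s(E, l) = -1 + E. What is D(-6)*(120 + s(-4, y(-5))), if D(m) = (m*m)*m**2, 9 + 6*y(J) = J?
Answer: 149040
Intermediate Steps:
y(J) = -3/2 + J/6
D(m) = m**4 (D(m) = m**2*m**2 = m**4)
D(-6)*(120 + s(-4, y(-5))) = (-6)**4*(120 + (-1 - 4)) = 1296*(120 - 5) = 1296*115 = 149040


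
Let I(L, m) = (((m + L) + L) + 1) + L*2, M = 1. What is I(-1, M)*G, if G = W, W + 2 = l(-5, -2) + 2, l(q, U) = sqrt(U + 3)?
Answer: -2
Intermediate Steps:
l(q, U) = sqrt(3 + U)
W = 1 (W = -2 + (sqrt(3 - 2) + 2) = -2 + (sqrt(1) + 2) = -2 + (1 + 2) = -2 + 3 = 1)
I(L, m) = 1 + m + 4*L (I(L, m) = (((L + m) + L) + 1) + 2*L = ((m + 2*L) + 1) + 2*L = (1 + m + 2*L) + 2*L = 1 + m + 4*L)
G = 1
I(-1, M)*G = (1 + 1 + 4*(-1))*1 = (1 + 1 - 4)*1 = -2*1 = -2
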